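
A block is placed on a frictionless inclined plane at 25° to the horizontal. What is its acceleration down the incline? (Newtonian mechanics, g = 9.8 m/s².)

a = g sin(θ) = 9.8 × sin(25°) = 9.8 × 0.4226 = 4.14 m/s²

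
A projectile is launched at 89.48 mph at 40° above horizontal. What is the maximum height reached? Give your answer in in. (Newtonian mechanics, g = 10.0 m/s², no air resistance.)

v₀ = 89.48 mph × 0.44704 = 40.0011 m/s
H = v₀² × sin²(θ) / (2g) = 40.0011² × sin(40°)² / (2 × 10.0) = 1600.09 × 0.413176 / 20.0 = 33.0559 m
H = 33.0559 m / 0.0254 = 1301 in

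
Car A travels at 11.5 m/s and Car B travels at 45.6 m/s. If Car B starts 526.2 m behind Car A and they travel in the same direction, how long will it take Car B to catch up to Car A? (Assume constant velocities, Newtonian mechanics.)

Relative speed: v_rel = 45.6 - 11.5 = 34.1 m/s
Time to catch: t = d₀/v_rel = 526.2/34.1 = 15.43 s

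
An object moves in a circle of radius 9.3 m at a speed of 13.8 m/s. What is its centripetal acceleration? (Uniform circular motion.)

a_c = v²/r = 13.8²/9.3 = 190.44/9.3 = 20.48 m/s²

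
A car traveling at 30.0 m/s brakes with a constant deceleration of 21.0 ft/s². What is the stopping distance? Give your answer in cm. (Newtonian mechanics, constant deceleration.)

a = 21.0 ft/s² × 0.3048 = 6.4008 m/s²
d = v₀² / (2a) = 30.0² / (2 × 6.4008) = 900.0 / 12.8016 = 70.3037 m
d = 70.3037 m / 0.01 = 7030 cm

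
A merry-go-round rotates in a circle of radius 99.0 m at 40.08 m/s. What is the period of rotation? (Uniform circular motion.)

T = 2πr/v = 2π×99.0/40.08 = 15.52 s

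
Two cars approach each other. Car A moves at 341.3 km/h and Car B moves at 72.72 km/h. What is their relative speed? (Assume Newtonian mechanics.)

v_rel = v_A + v_B = 341.3 + 72.72 = 414.02 km/h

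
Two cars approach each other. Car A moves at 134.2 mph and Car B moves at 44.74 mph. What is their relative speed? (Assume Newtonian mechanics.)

v_rel = v_A + v_B = 134.2 + 44.74 = 178.94 mph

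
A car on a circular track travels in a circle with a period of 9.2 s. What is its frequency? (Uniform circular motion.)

f = 1/T = 1/9.2 = 0.1087 Hz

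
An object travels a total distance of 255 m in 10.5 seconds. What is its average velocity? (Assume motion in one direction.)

v_avg = Δd / Δt = 255 / 10.5 = 24.29 m/s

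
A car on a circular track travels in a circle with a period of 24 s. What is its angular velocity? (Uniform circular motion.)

ω = 2π/T = 2π/24 = 0.2618 rad/s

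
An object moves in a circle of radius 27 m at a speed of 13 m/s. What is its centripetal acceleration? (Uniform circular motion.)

a_c = v²/r = 13²/27 = 169/27 = 6.26 m/s²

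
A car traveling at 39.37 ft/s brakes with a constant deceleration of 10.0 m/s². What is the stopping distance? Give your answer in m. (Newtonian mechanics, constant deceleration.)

v₀ = 39.37 ft/s × 0.3048 = 12.0 m/s
d = v₀² / (2a) = 12.0² / (2 × 10.0) = 144.0 / 20.0 = 7.2 m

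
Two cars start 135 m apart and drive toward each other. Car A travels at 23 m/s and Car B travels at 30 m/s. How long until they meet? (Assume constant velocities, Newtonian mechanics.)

Combined speed: v_combined = 23 + 30 = 53 m/s
Time to meet: t = d/v_combined = 135/53 = 2.55 s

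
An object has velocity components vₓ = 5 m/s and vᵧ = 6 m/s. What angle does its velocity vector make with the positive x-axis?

θ = arctan(vᵧ/vₓ) = arctan(6/5) = 50.19°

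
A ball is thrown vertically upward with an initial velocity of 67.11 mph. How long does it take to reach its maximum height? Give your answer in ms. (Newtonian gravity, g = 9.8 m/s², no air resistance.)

v₀ = 67.11 mph × 0.44704 = 30.0009 m/s
t_up = v₀ / g = 30.0009 / 9.8 = 3.06132 s
t_up = 3.06132 s / 0.001 = 3061 ms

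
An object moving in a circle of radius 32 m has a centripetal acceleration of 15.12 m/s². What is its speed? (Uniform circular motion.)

v = √(a_c × r) = √(15.12 × 32) = 22.0 m/s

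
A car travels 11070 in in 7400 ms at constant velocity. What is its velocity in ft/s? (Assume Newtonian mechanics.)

d = 11070 in × 0.0254 = 281.178 m
t = 7400 ms × 0.001 = 7.4 s
v = d / t = 281.178 / 7.4 = 37.997 m/s
v = 37.997 m/s / 0.3048 = 124.7 ft/s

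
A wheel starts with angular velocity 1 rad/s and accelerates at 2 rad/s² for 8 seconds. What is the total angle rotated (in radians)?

θ = ω₀t + ½αt² = 1×8 + ½×2×8² = 72.0 rad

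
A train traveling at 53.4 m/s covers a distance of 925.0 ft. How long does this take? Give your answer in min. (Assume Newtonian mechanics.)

d = 925.0 ft × 0.3048 = 281.94 m
t = d / v = 281.94 / 53.4 = 5.27978 s
t = 5.27978 s / 60.0 = 0.088 min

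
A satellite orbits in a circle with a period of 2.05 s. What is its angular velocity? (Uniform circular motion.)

ω = 2π/T = 2π/2.05 = 3.065 rad/s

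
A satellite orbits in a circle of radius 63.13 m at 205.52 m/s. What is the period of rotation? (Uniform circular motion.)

T = 2πr/v = 2π×63.13/205.52 = 1.93 s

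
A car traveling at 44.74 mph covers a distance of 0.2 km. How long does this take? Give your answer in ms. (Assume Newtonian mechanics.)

d = 0.2 km × 1000.0 = 200.0 m
v = 44.74 mph × 0.44704 = 20.0006 m/s
t = d / v = 200.0 / 20.0006 = 9.9997 s
t = 9.9997 s / 0.001 = 10000 ms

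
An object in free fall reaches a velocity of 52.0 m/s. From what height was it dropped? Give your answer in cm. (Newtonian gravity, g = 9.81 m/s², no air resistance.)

h = v² / (2g) = 52.0² / (2 × 9.81) = 137.819 m
h = 137.819 m / 0.01 = 13780 cm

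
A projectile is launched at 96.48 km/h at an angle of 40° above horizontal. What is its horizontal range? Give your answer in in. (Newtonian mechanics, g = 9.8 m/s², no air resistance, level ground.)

v₀ = 96.48 km/h × 0.2777777777777778 = 26.8 m/s
R = v₀² × sin(2θ) / g = 26.8² × sin(2 × 40°) / 9.8 = 718.24 × 0.984808 / 9.8 = 72.1764 m
R = 72.1764 m / 0.0254 = 2842 in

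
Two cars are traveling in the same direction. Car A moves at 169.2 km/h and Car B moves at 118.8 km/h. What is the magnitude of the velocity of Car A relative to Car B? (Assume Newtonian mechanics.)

v_rel = |v_A - v_B| = |169.2 - 118.8| = 50.4 km/h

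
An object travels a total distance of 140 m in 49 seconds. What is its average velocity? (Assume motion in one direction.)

v_avg = Δd / Δt = 140 / 49 = 2.86 m/s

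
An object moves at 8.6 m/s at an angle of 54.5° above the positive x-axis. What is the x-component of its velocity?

vₓ = v cos(θ) = 8.6 × cos(54.5°) = 4.99 m/s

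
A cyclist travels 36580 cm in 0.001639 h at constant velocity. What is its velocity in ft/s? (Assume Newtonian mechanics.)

d = 36580 cm × 0.01 = 365.8 m
t = 0.001639 h × 3600.0 = 5.9004 s
v = d / t = 365.8 / 5.9004 = 61.9958 m/s
v = 61.9958 m/s / 0.3048 = 203.4 ft/s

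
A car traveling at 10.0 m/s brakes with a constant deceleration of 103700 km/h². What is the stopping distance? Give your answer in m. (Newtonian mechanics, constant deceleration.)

a = 103700 km/h² × 7.716049382716049e-05 = 8.00154 m/s²
d = v₀² / (2a) = 10.0² / (2 × 8.00154) = 100.0 / 16.0031 = 6.249 m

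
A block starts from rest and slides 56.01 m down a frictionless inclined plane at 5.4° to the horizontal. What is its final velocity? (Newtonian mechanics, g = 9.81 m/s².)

a = g sin(θ) = 9.81 × sin(5.4°) = 0.9232 m/s²
v = √(2ad) = √(2 × 0.9232 × 56.01) = 10.17 m/s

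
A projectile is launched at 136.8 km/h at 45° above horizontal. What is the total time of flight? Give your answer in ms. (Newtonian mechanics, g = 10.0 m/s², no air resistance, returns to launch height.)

v₀ = 136.8 km/h × 0.2777777777777778 = 38.0 m/s
T = 2 × v₀ × sin(θ) / g = 2 × 38.0 × sin(45°) / 10.0 = 2 × 38.0 × 0.707107 / 10.0 = 5.37401 s
T = 5.37401 s / 0.001 = 5374 ms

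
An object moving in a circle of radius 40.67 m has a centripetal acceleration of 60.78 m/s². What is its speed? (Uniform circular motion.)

v = √(a_c × r) = √(60.78 × 40.67) = 49.72 m/s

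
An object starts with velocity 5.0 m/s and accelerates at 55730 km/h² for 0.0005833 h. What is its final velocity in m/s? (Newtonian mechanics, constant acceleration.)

a = 55730 km/h² × 7.716049382716049e-05 = 4.30015 m/s²
t = 0.0005833 h × 3600.0 = 2.09988 s
v = v₀ + a × t = 5.0 + 4.30015 × 2.09988 = 14.03 m/s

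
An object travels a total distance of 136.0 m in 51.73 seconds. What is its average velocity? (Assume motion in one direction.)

v_avg = Δd / Δt = 136.0 / 51.73 = 2.63 m/s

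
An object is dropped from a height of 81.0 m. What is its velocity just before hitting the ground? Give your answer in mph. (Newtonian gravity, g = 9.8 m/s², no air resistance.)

v = √(2gh) = √(2 × 9.8 × 81.0) = 39.8447 m/s
v = 39.8447 m/s / 0.44704 = 89.13 mph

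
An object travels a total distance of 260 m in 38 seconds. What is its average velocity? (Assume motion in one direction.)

v_avg = Δd / Δt = 260 / 38 = 6.84 m/s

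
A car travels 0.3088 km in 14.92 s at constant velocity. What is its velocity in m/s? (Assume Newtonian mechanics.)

d = 0.3088 km × 1000.0 = 308.8 m
v = d / t = 308.8 / 14.92 = 20.7 m/s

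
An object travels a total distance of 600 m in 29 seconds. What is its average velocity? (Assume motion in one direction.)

v_avg = Δd / Δt = 600 / 29 = 20.69 m/s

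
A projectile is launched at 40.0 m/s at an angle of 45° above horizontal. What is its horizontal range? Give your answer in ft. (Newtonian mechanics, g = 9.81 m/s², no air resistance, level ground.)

R = v₀² × sin(2θ) / g = 40.0² × sin(2 × 45°) / 9.81 = 1600.0 × 1.0 / 9.81 = 163.099 m
R = 163.099 m / 0.3048 = 535.1 ft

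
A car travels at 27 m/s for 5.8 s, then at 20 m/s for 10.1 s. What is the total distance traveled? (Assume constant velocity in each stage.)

d₁ = v₁t₁ = 27 × 5.8 = 156.6 m
d₂ = v₂t₂ = 20 × 10.1 = 202.0 m
d_total = 156.6 + 202.0 = 358.6 m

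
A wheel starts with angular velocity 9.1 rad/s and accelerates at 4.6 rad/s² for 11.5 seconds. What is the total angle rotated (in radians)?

θ = ω₀t + ½αt² = 9.1×11.5 + ½×4.6×11.5² = 408.82 rad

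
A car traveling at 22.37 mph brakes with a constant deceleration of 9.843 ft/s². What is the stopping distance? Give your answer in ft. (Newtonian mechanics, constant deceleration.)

v₀ = 22.37 mph × 0.44704 = 10.0003 m/s
a = 9.843 ft/s² × 0.3048 = 3.00015 m/s²
d = v₀² / (2a) = 10.0003² / (2 × 3.00015) = 100.006 / 6.0003 = 16.6668 m
d = 16.6668 m / 0.3048 = 54.68 ft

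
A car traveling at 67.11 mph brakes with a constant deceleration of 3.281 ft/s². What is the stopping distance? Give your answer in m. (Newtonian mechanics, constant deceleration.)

v₀ = 67.11 mph × 0.44704 = 30.0009 m/s
a = 3.281 ft/s² × 0.3048 = 1.00005 m/s²
d = v₀² / (2a) = 30.0009² / (2 × 1.00005) = 900.054 / 2.0001 = 450.0 m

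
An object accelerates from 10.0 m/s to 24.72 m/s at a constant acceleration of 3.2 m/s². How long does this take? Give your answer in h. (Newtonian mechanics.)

t = (v - v₀) / a = (24.72 - 10.0) / 3.2 = 4.6 s
t = 4.6 s / 3600.0 = 0.001278 h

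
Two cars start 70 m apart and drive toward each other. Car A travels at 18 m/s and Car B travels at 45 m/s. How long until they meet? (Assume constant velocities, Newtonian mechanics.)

Combined speed: v_combined = 18 + 45 = 63 m/s
Time to meet: t = d/v_combined = 70/63 = 1.11 s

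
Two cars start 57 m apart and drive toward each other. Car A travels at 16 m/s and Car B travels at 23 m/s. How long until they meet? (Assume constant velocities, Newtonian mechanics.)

Combined speed: v_combined = 16 + 23 = 39 m/s
Time to meet: t = d/v_combined = 57/39 = 1.46 s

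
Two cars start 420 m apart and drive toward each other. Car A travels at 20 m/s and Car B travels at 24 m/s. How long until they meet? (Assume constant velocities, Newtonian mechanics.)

Combined speed: v_combined = 20 + 24 = 44 m/s
Time to meet: t = d/v_combined = 420/44 = 9.55 s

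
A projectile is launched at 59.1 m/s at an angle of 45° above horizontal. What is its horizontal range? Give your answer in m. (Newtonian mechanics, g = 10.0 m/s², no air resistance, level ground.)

R = v₀² × sin(2θ) / g = 59.1² × sin(2 × 45°) / 10.0 = 3492.81 × 1.0 / 10.0 = 349.3 m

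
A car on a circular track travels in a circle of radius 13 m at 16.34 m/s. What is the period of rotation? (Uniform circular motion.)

T = 2πr/v = 2π×13/16.34 = 5.0 s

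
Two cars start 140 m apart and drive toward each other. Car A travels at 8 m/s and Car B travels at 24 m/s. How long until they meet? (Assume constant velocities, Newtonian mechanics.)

Combined speed: v_combined = 8 + 24 = 32 m/s
Time to meet: t = d/v_combined = 140/32 = 4.38 s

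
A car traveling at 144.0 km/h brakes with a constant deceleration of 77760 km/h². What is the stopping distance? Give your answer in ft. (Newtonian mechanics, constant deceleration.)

v₀ = 144.0 km/h × 0.2777777777777778 = 40.0 m/s
a = 77760 km/h² × 7.716049382716049e-05 = 6.0 m/s²
d = v₀² / (2a) = 40.0² / (2 × 6.0) = 1600.0 / 12.0 = 133.333 m
d = 133.333 m / 0.3048 = 437.4 ft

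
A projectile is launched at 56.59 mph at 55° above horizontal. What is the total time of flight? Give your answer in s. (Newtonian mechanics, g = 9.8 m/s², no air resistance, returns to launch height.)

v₀ = 56.59 mph × 0.44704 = 25.298 m/s
T = 2 × v₀ × sin(θ) / g = 2 × 25.298 × sin(55°) / 9.8 = 2 × 25.298 × 0.819152 / 9.8 = 4.229 s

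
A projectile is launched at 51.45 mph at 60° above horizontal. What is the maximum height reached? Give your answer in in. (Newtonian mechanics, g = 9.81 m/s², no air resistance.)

v₀ = 51.45 mph × 0.44704 = 23.0002 m/s
H = v₀² × sin²(θ) / (2g) = 23.0002² × sin(60°)² / (2 × 9.81) = 529.009 × 0.75 / 19.62 = 20.2221 m
H = 20.2221 m / 0.0254 = 796.1 in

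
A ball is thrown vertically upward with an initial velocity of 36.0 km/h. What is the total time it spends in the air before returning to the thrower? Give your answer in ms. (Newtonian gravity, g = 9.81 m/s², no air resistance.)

v₀ = 36.0 km/h × 0.2777777777777778 = 10.0 m/s
t_total = 2 × v₀ / g = 2 × 10.0 / 9.81 = 2.03874 s
t_total = 2.03874 s / 0.001 = 2039 ms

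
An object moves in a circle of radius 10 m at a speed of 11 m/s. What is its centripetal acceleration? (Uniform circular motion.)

a_c = v²/r = 11²/10 = 121/10 = 12.1 m/s²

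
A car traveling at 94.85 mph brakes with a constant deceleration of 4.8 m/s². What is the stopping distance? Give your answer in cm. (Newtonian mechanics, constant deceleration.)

v₀ = 94.85 mph × 0.44704 = 42.4017 m/s
d = v₀² / (2a) = 42.4017² / (2 × 4.8) = 1797.9 / 9.6 = 187.281 m
d = 187.281 m / 0.01 = 18730 cm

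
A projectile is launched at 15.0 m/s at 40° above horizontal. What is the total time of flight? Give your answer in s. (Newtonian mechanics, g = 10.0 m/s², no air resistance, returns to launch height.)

T = 2 × v₀ × sin(θ) / g = 2 × 15.0 × sin(40°) / 10.0 = 2 × 15.0 × 0.642788 / 10.0 = 1.928 s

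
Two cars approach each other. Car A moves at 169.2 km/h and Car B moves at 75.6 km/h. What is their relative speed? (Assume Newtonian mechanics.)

v_rel = v_A + v_B = 169.2 + 75.6 = 244.8 km/h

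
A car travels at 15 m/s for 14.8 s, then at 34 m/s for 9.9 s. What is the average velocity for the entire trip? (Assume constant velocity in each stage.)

d₁ = v₁t₁ = 15 × 14.8 = 222.0 m
d₂ = v₂t₂ = 34 × 9.9 = 336.6 m
d_total = 558.6 m, t_total = 24.7 s
v_avg = d_total/t_total = 558.6/24.7 = 22.62 m/s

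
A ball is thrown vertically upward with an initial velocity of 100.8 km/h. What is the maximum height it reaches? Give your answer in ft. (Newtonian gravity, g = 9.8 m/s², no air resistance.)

v₀ = 100.8 km/h × 0.2777777777777778 = 28.0 m/s
h_max = v₀² / (2g) = 28.0² / (2 × 9.8) = 784.0 / 19.6 = 40.0 m
h_max = 40.0 m / 0.3048 = 131.2 ft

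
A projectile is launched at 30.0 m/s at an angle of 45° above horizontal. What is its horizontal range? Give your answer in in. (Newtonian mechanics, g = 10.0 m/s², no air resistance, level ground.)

R = v₀² × sin(2θ) / g = 30.0² × sin(2 × 45°) / 10.0 = 900.0 × 1.0 / 10.0 = 90.0 m
R = 90.0 m / 0.0254 = 3543 in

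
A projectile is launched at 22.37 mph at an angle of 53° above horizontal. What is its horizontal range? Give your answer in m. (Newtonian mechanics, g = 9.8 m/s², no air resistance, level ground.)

v₀ = 22.37 mph × 0.44704 = 10.0003 m/s
R = v₀² × sin(2θ) / g = 10.0003² × sin(2 × 53°) / 9.8 = 100.006 × 0.961262 / 9.8 = 9.809 m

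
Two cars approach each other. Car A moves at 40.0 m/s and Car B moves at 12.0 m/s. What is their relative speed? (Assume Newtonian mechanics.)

v_rel = v_A + v_B = 40.0 + 12.0 = 52.0 m/s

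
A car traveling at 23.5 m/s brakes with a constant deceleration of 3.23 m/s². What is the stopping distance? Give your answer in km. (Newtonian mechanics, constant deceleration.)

d = v₀² / (2a) = 23.5² / (2 × 3.23) = 552.25 / 6.46 = 85.4876 m
d = 85.4876 m / 1000.0 = 0.08549 km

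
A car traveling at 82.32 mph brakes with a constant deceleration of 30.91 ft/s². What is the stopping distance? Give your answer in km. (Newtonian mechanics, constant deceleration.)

v₀ = 82.32 mph × 0.44704 = 36.8003 m/s
a = 30.91 ft/s² × 0.3048 = 9.42137 m/s²
d = v₀² / (2a) = 36.8003² / (2 × 9.42137) = 1354.26 / 18.8427 = 71.8719 m
d = 71.8719 m / 1000.0 = 0.07187 km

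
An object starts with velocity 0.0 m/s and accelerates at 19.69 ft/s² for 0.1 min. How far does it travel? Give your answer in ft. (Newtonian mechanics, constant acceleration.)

a = 19.69 ft/s² × 0.3048 = 6.00151 m/s²
t = 0.1 min × 60.0 = 6.0 s
d = v₀ × t + ½ × a × t² = 0.0 × 6.0 + 0.5 × 6.00151 × 6.0² = 108.027 m
d = 108.027 m / 0.3048 = 354.4 ft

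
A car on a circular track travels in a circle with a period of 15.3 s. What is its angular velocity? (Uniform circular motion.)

ω = 2π/T = 2π/15.3 = 0.4107 rad/s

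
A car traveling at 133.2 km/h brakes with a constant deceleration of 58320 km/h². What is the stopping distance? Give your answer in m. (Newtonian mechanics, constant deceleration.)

v₀ = 133.2 km/h × 0.2777777777777778 = 37.0 m/s
a = 58320 km/h² × 7.716049382716049e-05 = 4.5 m/s²
d = v₀² / (2a) = 37.0² / (2 × 4.5) = 1369.0 / 9.0 = 152.1 m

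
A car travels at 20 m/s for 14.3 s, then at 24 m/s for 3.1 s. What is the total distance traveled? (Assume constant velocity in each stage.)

d₁ = v₁t₁ = 20 × 14.3 = 286.0 m
d₂ = v₂t₂ = 24 × 3.1 = 74.4 m
d_total = 286.0 + 74.4 = 360.4 m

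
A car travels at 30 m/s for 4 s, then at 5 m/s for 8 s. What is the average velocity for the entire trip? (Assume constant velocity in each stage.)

d₁ = v₁t₁ = 30 × 4 = 120 m
d₂ = v₂t₂ = 5 × 8 = 40 m
d_total = 160 m, t_total = 12 s
v_avg = d_total/t_total = 160/12 = 13.33 m/s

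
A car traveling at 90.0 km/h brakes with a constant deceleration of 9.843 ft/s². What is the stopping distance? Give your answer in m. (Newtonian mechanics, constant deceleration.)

v₀ = 90.0 km/h × 0.2777777777777778 = 25.0 m/s
a = 9.843 ft/s² × 0.3048 = 3.00015 m/s²
d = v₀² / (2a) = 25.0² / (2 × 3.00015) = 625.0 / 6.0003 = 104.2 m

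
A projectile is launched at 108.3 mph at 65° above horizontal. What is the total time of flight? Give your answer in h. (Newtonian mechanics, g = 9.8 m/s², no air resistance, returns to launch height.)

v₀ = 108.3 mph × 0.44704 = 48.4144 m/s
T = 2 × v₀ × sin(θ) / g = 2 × 48.4144 × sin(65°) / 9.8 = 2 × 48.4144 × 0.906308 / 9.8 = 8.95477 s
T = 8.95477 s / 3600.0 = 0.002487 h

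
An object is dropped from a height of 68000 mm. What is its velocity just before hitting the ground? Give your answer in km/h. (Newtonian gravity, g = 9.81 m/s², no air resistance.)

h = 68000 mm × 0.001 = 68.0 m
v = √(2gh) = √(2 × 9.81 × 68.0) = 36.5262 m/s
v = 36.5262 m/s / 0.2777777777777778 = 131.5 km/h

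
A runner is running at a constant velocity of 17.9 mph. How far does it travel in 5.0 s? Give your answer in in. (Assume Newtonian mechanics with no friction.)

v = 17.9 mph × 0.44704 = 8.00202 m/s
d = v × t = 8.00202 × 5.0 = 40.0101 m
d = 40.0101 m / 0.0254 = 1575 in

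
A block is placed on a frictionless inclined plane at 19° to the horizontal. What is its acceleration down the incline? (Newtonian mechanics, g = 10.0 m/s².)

a = g sin(θ) = 10.0 × sin(19°) = 10.0 × 0.3256 = 3.26 m/s²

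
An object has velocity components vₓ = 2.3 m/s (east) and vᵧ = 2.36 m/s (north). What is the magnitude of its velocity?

|v| = √(vₓ² + vᵧ²) = √(2.3² + 2.36²) = √(10.8596) = 3.3 m/s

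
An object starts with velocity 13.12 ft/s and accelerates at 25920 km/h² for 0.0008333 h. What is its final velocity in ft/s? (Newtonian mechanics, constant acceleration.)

v₀ = 13.12 ft/s × 0.3048 = 3.99898 m/s
a = 25920 km/h² × 7.716049382716049e-05 = 2.0 m/s²
t = 0.0008333 h × 3600.0 = 2.99988 s
v = v₀ + a × t = 3.99898 + 2.0 × 2.99988 = 9.99874 m/s
v = 9.99874 m/s / 0.3048 = 32.8 ft/s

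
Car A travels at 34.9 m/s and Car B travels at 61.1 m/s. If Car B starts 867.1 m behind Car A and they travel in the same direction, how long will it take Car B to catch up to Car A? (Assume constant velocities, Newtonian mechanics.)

Relative speed: v_rel = 61.1 - 34.9 = 26.2 m/s
Time to catch: t = d₀/v_rel = 867.1/26.2 = 33.1 s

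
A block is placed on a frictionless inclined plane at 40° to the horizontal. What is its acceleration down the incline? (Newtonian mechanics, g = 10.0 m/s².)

a = g sin(θ) = 10.0 × sin(40°) = 10.0 × 0.6428 = 6.43 m/s²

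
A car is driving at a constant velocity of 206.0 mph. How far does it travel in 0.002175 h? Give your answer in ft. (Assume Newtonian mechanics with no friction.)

v = 206.0 mph × 0.44704 = 92.0902 m/s
t = 0.002175 h × 3600.0 = 7.83 s
d = v × t = 92.0902 × 7.83 = 721.066 m
d = 721.066 m / 0.3048 = 2366 ft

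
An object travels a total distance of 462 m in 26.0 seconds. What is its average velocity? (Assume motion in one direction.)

v_avg = Δd / Δt = 462 / 26.0 = 17.77 m/s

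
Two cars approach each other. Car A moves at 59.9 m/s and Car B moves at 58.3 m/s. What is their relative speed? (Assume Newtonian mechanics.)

v_rel = v_A + v_B = 59.9 + 58.3 = 118.2 m/s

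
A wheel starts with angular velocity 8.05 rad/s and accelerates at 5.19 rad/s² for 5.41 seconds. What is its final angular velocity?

ω = ω₀ + αt = 8.05 + 5.19 × 5.41 = 36.13 rad/s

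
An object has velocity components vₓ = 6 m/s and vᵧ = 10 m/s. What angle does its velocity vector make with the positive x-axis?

θ = arctan(vᵧ/vₓ) = arctan(10/6) = 59.04°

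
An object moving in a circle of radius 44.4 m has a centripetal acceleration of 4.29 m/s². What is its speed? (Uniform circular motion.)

v = √(a_c × r) = √(4.29 × 44.4) = 13.8 m/s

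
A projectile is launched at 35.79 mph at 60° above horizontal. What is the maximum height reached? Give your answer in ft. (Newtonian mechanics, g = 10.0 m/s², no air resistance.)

v₀ = 35.79 mph × 0.44704 = 15.9996 m/s
H = v₀² × sin²(θ) / (2g) = 15.9996² × sin(60°)² / (2 × 10.0) = 255.987 × 0.75 / 20.0 = 9.59951 m
H = 9.59951 m / 0.3048 = 31.49 ft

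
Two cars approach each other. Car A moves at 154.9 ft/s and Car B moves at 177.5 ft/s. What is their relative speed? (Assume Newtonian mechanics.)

v_rel = v_A + v_B = 154.9 + 177.5 = 332.4 ft/s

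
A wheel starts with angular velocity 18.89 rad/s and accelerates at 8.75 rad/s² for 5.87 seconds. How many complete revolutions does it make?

θ = ω₀t + ½αt² = 18.89×5.87 + ½×8.75×5.87² = 261.6332375 rad
Total revolutions = θ/(2π) = 261.6332375/(2π) = 41.64
Complete revolutions = ⌊41.64⌋ = 41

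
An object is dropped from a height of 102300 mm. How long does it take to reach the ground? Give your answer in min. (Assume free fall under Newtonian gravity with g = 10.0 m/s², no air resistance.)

h = 102300 mm × 0.001 = 102.3 m
t = √(2h/g) = √(2 × 102.3 / 10.0) = 4.52327 s
t = 4.52327 s / 60.0 = 0.07539 min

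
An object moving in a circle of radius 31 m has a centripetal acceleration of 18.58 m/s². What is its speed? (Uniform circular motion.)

v = √(a_c × r) = √(18.58 × 31) = 24.0 m/s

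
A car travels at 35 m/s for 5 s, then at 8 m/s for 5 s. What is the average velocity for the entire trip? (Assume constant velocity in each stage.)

d₁ = v₁t₁ = 35 × 5 = 175 m
d₂ = v₂t₂ = 8 × 5 = 40 m
d_total = 215 m, t_total = 10 s
v_avg = d_total/t_total = 215/10 = 21.5 m/s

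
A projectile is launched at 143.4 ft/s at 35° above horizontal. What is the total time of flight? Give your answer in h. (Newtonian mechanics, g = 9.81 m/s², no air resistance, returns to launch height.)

v₀ = 143.4 ft/s × 0.3048 = 43.7083 m/s
T = 2 × v₀ × sin(θ) / g = 2 × 43.7083 × sin(35°) / 9.81 = 2 × 43.7083 × 0.573576 / 9.81 = 5.11112 s
T = 5.11112 s / 3600.0 = 0.00142 h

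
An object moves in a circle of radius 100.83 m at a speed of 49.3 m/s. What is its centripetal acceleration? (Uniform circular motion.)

a_c = v²/r = 49.3²/100.83 = 2430.49/100.83 = 24.1 m/s²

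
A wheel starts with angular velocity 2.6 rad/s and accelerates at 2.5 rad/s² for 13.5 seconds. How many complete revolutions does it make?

θ = ω₀t + ½αt² = 2.6×13.5 + ½×2.5×13.5² = 262.9125 rad
Total revolutions = θ/(2π) = 262.9125/(2π) = 41.84
Complete revolutions = ⌊41.84⌋ = 41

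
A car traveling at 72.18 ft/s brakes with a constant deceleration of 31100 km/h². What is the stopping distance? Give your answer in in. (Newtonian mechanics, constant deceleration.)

v₀ = 72.18 ft/s × 0.3048 = 22.00046 m/s
a = 31100 km/h² × 7.716049382716049e-05 = 2.399691 m/s²
d = v₀² / (2a) = 22.00046² / (2 × 2.399691) = 484.0202 / 4.799382 = 100.8505 m
d = 100.8505 m / 0.0254 = 3970 in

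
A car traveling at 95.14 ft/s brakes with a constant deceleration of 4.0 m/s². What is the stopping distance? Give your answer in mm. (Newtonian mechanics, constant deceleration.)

v₀ = 95.14 ft/s × 0.3048 = 28.9987 m/s
d = v₀² / (2a) = 28.9987² / (2 × 4.0) = 840.925 / 8.0 = 105.116 m
d = 105.116 m / 0.001 = 105100 mm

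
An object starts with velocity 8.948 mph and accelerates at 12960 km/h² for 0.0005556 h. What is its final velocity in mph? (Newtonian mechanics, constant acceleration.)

v₀ = 8.948 mph × 0.44704 = 4.00011 m/s
a = 12960 km/h² × 7.716049382716049e-05 = 1.0 m/s²
t = 0.0005556 h × 3600.0 = 2.00016 s
v = v₀ + a × t = 4.00011 + 1.0 × 2.00016 = 6.00027 m/s
v = 6.00027 m/s / 0.44704 = 13.42 mph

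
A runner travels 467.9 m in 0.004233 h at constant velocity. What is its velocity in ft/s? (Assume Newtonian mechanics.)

t = 0.004233 h × 3600.0 = 15.2388 s
v = d / t = 467.9 / 15.2388 = 30.7045 m/s
v = 30.7045 m/s / 0.3048 = 100.7 ft/s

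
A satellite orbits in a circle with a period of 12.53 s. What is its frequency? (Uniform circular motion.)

f = 1/T = 1/12.53 = 0.0798 Hz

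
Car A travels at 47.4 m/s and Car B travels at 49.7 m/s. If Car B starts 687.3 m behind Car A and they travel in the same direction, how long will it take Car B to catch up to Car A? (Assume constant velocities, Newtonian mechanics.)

Relative speed: v_rel = 49.7 - 47.4 = 2.3 m/s
Time to catch: t = d₀/v_rel = 687.3/2.3 = 298.83 s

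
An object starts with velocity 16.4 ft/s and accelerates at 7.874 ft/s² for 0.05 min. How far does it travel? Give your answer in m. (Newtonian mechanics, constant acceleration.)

v₀ = 16.4 ft/s × 0.3048 = 4.99872 m/s
a = 7.874 ft/s² × 0.3048 = 2.4 m/s²
t = 0.05 min × 60.0 = 3.0 s
d = v₀ × t + ½ × a × t² = 4.99872 × 3.0 + 0.5 × 2.4 × 3.0² = 25.8 m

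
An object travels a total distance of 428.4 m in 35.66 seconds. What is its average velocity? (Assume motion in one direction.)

v_avg = Δd / Δt = 428.4 / 35.66 = 12.01 m/s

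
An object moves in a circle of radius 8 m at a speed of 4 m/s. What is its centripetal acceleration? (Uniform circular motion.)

a_c = v²/r = 4²/8 = 16/8 = 2.0 m/s²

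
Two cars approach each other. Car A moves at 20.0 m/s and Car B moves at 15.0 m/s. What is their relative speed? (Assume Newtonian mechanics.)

v_rel = v_A + v_B = 20.0 + 15.0 = 35.0 m/s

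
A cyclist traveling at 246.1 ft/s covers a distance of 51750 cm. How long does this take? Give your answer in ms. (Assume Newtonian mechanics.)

d = 51750 cm × 0.01 = 517.5 m
v = 246.1 ft/s × 0.3048 = 75.0113 m/s
t = d / v = 517.5 / 75.0113 = 6.89896 s
t = 6.89896 s / 0.001 = 6899 ms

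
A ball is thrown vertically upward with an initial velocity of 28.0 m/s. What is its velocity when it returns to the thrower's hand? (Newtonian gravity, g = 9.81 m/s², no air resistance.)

By conservation of energy (no air resistance), the ball returns to the throw height with the same speed as launch, but directed downward.
|v_ground| = v₀ = 28.0 m/s
v_ground = 28.0 m/s (downward)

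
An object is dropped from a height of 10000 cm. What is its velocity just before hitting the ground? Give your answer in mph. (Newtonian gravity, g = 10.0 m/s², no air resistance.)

h = 10000 cm × 0.01 = 100.0 m
v = √(2gh) = √(2 × 10.0 × 100.0) = 44.7214 m/s
v = 44.7214 m/s / 0.44704 = 100.0 mph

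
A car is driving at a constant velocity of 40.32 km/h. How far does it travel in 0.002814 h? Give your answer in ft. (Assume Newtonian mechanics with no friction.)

v = 40.32 km/h × 0.2777777777777778 = 11.2 m/s
t = 0.002814 h × 3600.0 = 10.1304 s
d = v × t = 11.2 × 10.1304 = 113.46 m
d = 113.46 m / 0.3048 = 372.2 ft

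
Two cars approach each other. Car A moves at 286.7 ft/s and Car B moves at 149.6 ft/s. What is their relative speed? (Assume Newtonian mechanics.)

v_rel = v_A + v_B = 286.7 + 149.6 = 436.3 ft/s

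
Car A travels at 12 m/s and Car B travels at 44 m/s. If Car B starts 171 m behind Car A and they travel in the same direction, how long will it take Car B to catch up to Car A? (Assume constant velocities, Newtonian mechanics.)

Relative speed: v_rel = 44 - 12 = 32 m/s
Time to catch: t = d₀/v_rel = 171/32 = 5.34 s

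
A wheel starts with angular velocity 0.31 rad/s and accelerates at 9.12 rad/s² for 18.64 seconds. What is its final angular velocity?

ω = ω₀ + αt = 0.31 + 9.12 × 18.64 = 170.31 rad/s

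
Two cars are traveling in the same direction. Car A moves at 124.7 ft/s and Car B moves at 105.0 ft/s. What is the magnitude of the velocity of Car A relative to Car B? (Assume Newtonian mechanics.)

v_rel = |v_A - v_B| = |124.7 - 105.0| = 19.7 ft/s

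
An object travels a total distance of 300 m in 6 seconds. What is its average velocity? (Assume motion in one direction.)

v_avg = Δd / Δt = 300 / 6 = 50.0 m/s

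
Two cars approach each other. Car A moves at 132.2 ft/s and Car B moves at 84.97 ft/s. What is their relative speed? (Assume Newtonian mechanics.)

v_rel = v_A + v_B = 132.2 + 84.97 = 217.17 ft/s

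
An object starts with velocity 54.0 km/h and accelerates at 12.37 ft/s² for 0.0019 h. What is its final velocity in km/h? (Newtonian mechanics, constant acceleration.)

v₀ = 54.0 km/h × 0.2777777777777778 = 15.0 m/s
a = 12.37 ft/s² × 0.3048 = 3.77038 m/s²
t = 0.0019 h × 3600.0 = 6.84 s
v = v₀ + a × t = 15.0 + 3.77038 × 6.84 = 40.7894 m/s
v = 40.7894 m/s / 0.2777777777777778 = 146.8 km/h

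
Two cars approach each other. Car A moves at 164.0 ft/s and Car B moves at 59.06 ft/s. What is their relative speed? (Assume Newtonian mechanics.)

v_rel = v_A + v_B = 164.0 + 59.06 = 223.06 ft/s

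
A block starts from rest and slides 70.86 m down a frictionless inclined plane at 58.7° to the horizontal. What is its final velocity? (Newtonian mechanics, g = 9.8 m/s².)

a = g sin(θ) = 9.8 × sin(58.7°) = 8.3737 m/s²
v = √(2ad) = √(2 × 8.3737 × 70.86) = 34.45 m/s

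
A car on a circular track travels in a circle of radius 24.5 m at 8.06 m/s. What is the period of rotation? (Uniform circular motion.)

T = 2πr/v = 2π×24.5/8.06 = 19.1 s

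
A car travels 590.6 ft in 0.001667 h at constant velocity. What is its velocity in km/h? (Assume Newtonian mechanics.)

d = 590.6 ft × 0.3048 = 180.015 m
t = 0.001667 h × 3600.0 = 6.0012 s
v = d / t = 180.015 / 6.0012 = 29.9965 m/s
v = 29.9965 m/s / 0.2777777777777778 = 108.0 km/h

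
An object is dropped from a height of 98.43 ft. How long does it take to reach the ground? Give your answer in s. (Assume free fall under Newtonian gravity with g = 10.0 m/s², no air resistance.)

h = 98.43 ft × 0.3048 = 30.0015 m
t = √(2h/g) = √(2 × 30.0015 / 10.0) = 2.45 s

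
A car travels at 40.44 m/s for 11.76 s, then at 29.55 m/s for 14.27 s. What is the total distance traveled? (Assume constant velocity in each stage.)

d₁ = v₁t₁ = 40.44 × 11.76 = 475.5744 m
d₂ = v₂t₂ = 29.55 × 14.27 = 421.6785 m
d_total = 475.5744 + 421.6785 = 897.25 m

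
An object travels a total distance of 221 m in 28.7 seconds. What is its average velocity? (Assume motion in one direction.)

v_avg = Δd / Δt = 221 / 28.7 = 7.7 m/s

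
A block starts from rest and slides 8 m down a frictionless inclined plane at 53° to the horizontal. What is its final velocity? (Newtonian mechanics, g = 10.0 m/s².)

a = g sin(θ) = 10.0 × sin(53°) = 7.9864 m/s²
v = √(2ad) = √(2 × 7.9864 × 8) = 11.3 m/s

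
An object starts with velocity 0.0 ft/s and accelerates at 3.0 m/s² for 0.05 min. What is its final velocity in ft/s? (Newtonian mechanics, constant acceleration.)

v₀ = 0.0 ft/s × 0.3048 = 0.0 m/s
t = 0.05 min × 60.0 = 3.0 s
v = v₀ + a × t = 0.0 + 3.0 × 3.0 = 9.0 m/s
v = 9.0 m/s / 0.3048 = 29.53 ft/s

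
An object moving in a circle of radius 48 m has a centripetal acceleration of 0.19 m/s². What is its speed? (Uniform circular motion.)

v = √(a_c × r) = √(0.19 × 48) = 3.02 m/s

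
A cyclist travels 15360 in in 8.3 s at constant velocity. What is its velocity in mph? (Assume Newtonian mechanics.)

d = 15360 in × 0.0254 = 390.144 m
v = d / t = 390.144 / 8.3 = 47.0053 m/s
v = 47.0053 m/s / 0.44704 = 105.1 mph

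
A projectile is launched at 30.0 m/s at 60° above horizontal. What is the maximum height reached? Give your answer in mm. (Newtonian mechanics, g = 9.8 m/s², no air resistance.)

H = v₀² × sin²(θ) / (2g) = 30.0² × sin(60°)² / (2 × 9.8) = 900.0 × 0.75 / 19.6 = 34.4388 m
H = 34.4388 m / 0.001 = 34440 mm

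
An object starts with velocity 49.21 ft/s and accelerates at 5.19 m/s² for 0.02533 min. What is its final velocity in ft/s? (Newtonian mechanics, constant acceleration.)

v₀ = 49.21 ft/s × 0.3048 = 14.9992 m/s
t = 0.02533 min × 60.0 = 1.5198 s
v = v₀ + a × t = 14.9992 + 5.19 × 1.5198 = 22.887 m/s
v = 22.887 m/s / 0.3048 = 75.09 ft/s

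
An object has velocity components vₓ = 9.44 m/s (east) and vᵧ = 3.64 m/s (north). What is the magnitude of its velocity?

|v| = √(vₓ² + vᵧ²) = √(9.44² + 3.64²) = √(102.3632) = 10.12 m/s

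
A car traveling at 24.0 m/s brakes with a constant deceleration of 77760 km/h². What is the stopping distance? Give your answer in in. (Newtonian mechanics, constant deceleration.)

a = 77760 km/h² × 7.716049382716049e-05 = 6.0 m/s²
d = v₀² / (2a) = 24.0² / (2 × 6.0) = 576.0 / 12.0 = 48.0 m
d = 48.0 m / 0.0254 = 1890 in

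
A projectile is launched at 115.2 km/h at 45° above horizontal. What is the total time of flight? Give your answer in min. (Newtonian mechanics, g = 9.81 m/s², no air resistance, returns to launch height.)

v₀ = 115.2 km/h × 0.2777777777777778 = 32.0 m/s
T = 2 × v₀ × sin(θ) / g = 2 × 32.0 × sin(45°) / 9.81 = 2 × 32.0 × 0.707107 / 9.81 = 4.61313 s
T = 4.61313 s / 60.0 = 0.07689 min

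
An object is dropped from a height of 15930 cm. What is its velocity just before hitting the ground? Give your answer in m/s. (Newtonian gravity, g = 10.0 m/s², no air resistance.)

h = 15930 cm × 0.01 = 159.3 m
v = √(2gh) = √(2 × 10.0 × 159.3) = 56.44 m/s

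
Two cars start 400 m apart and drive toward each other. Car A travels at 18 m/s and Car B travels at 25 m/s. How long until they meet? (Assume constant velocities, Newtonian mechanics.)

Combined speed: v_combined = 18 + 25 = 43 m/s
Time to meet: t = d/v_combined = 400/43 = 9.3 s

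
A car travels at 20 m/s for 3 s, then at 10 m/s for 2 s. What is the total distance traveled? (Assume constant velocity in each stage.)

d₁ = v₁t₁ = 20 × 3 = 60 m
d₂ = v₂t₂ = 10 × 2 = 20 m
d_total = 60 + 20 = 80 m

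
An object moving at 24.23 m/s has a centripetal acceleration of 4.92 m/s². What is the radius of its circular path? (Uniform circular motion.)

r = v²/a_c = 24.23²/4.92 = 119.33 m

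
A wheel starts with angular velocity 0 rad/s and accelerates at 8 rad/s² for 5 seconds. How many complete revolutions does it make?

θ = ω₀t + ½αt² = 0×5 + ½×8×5² = 100.0 rad
Total revolutions = θ/(2π) = 100.0/(2π) = 15.92
Complete revolutions = ⌊15.92⌋ = 15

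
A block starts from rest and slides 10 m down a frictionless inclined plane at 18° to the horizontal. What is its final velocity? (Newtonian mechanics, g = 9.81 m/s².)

a = g sin(θ) = 9.81 × sin(18°) = 3.0315 m/s²
v = √(2ad) = √(2 × 3.0315 × 10) = 7.79 m/s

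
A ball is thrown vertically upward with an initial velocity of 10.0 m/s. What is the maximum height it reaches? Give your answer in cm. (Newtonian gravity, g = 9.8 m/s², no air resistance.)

h_max = v₀² / (2g) = 10.0² / (2 × 9.8) = 100.0 / 19.6 = 5.10204 m
h_max = 5.10204 m / 0.01 = 510.2 cm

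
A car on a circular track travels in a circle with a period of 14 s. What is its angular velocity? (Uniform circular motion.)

ω = 2π/T = 2π/14 = 0.4488 rad/s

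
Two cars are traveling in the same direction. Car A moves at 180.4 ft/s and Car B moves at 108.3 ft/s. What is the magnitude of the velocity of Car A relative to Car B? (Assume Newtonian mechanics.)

v_rel = |v_A - v_B| = |180.4 - 108.3| = 72.1 ft/s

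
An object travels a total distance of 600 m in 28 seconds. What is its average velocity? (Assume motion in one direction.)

v_avg = Δd / Δt = 600 / 28 = 21.43 m/s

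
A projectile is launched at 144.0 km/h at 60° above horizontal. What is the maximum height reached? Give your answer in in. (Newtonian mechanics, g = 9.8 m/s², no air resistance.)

v₀ = 144.0 km/h × 0.2777777777777778 = 40.0 m/s
H = v₀² × sin²(θ) / (2g) = 40.0² × sin(60°)² / (2 × 9.8) = 1600.0 × 0.75 / 19.6 = 61.2245 m
H = 61.2245 m / 0.0254 = 2410 in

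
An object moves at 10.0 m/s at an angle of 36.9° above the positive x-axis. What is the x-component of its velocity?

vₓ = v cos(θ) = 10.0 × cos(36.9°) = 8.0 m/s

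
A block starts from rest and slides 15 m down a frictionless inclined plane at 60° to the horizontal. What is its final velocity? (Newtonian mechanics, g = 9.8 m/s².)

a = g sin(θ) = 9.8 × sin(60°) = 8.487 m/s²
v = √(2ad) = √(2 × 8.487 × 15) = 15.96 m/s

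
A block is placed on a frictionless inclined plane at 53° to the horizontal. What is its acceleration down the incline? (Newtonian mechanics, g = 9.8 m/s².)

a = g sin(θ) = 9.8 × sin(53°) = 9.8 × 0.7986 = 7.83 m/s²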